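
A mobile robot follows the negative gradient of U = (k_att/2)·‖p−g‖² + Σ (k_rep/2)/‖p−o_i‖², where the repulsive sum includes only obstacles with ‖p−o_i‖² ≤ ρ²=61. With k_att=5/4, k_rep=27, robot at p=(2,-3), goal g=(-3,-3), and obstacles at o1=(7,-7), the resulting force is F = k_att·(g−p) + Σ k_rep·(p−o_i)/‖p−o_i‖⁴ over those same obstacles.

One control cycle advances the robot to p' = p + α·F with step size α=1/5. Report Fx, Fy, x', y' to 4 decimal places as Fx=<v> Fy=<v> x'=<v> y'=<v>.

F_att = 5/4·(g−p) = 5/4·(-5,0) = (-6.2500,0.0000)
o1: d²=41 ≤ ρ²=61; F_rep = 27·(-5,4)/41² = (-0.0803,0.0642)
F = F_att + ΣF_rep = (-6.3303,0.0642)
p' = p + 1/5·F = (0.7339,-2.9872)

Fx=-6.3303 Fy=0.0642 x'=0.7339 y'=-2.9872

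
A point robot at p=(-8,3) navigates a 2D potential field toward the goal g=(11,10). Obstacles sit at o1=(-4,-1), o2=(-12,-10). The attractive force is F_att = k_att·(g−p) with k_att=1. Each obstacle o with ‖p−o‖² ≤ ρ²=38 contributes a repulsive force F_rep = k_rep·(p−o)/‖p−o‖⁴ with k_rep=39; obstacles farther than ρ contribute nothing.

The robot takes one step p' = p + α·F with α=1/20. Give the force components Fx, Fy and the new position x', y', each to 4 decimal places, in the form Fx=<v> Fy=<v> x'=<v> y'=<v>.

F_att = 1·(g−p) = 1·(19,7) = (19.0000,7.0000)
o1: d²=32 ≤ ρ²=38; F_rep = 39·(-4,4)/32² = (-0.1523,0.1523)
o2: d²=185 > ρ²=38 → inactive
F = F_att + ΣF_rep = (18.8477,7.1523)
p' = p + 1/20·F = (-7.0576,3.3576)

Fx=18.8477 Fy=7.1523 x'=-7.0576 y'=3.3576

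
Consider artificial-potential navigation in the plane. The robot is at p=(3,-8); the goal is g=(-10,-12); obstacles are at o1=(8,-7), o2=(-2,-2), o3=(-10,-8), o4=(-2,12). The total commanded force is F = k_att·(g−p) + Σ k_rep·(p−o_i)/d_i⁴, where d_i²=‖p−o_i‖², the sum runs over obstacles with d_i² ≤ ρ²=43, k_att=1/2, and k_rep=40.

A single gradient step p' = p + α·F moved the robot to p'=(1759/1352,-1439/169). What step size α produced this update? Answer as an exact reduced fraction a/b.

F_att = 1/2·(g−p) = 1/2·(-13,-4) = (-6.5000,-2.0000)
o1: d²=26 ≤ ρ²=43; F_rep = 40·(-5,-1)/26² = (-0.2959,-0.0592)
o2: d²=61 > ρ²=43 → inactive
o3: d²=169 > ρ²=43 → inactive
o4: d²=425 > ρ²=43 → inactive
F = F_att + ΣF_rep = (-6.7959,-2.0592)
Δp = p'−p = (-1.6990,-0.5148); α = Δx/Fx = (-2297/1352) / (-2297/338) = 1/4
check: Δy/Fy = (-87/169) / (-348/169) = 1/4 ✓

α = 1/4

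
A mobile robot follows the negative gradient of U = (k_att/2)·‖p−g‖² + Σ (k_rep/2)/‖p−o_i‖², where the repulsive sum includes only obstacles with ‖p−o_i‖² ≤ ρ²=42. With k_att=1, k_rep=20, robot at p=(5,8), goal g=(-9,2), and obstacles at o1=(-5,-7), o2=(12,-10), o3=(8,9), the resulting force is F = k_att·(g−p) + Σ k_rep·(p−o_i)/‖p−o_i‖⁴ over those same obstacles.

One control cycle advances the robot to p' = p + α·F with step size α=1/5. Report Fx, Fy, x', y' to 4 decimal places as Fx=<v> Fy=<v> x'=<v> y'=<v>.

F_att = 1·(g−p) = 1·(-14,-6) = (-14.0000,-6.0000)
o1: d²=325 > ρ²=42 → inactive
o2: d²=373 > ρ²=42 → inactive
o3: d²=10 ≤ ρ²=42; F_rep = 20·(-3,-1)/10² = (-0.6000,-0.2000)
F = F_att + ΣF_rep = (-14.6000,-6.2000)
p' = p + 1/5·F = (2.0800,6.7600)

Fx=-14.6000 Fy=-6.2000 x'=2.0800 y'=6.7600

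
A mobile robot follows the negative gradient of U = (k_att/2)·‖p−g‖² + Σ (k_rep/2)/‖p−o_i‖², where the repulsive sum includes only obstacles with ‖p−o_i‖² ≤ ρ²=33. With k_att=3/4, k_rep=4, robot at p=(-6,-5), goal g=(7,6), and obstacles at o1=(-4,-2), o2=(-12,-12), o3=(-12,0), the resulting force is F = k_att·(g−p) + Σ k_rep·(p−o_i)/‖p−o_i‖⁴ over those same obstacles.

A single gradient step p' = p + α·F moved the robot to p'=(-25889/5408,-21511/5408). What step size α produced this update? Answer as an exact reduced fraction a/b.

F_att = 3/4·(g−p) = 3/4·(13,11) = (9.7500,8.2500)
o1: d²=13 ≤ ρ²=33; F_rep = 4·(-2,-3)/13² = (-0.0473,-0.0710)
o2: d²=85 > ρ²=33 → inactive
o3: d²=61 > ρ²=33 → inactive
F = F_att + ΣF_rep = (9.7027,8.1790)
Δp = p'−p = (1.2128,1.0224); α = Δx/Fx = (6559/5408) / (6559/676) = 1/8
check: Δy/Fy = (5529/5408) / (5529/676) = 1/8 ✓

α = 1/8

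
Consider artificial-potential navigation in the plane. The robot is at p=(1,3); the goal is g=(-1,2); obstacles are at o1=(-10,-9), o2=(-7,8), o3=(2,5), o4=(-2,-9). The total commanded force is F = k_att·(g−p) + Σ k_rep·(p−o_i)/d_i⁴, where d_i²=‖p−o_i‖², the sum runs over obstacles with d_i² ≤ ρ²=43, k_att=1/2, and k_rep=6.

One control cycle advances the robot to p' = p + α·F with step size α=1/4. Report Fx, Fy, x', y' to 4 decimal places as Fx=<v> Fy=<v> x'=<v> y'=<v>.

Fx=-1.2400 Fy=-0.9800 x'=0.6900 y'=2.7550

F_att = 1/2·(g−p) = 1/2·(-2,-1) = (-1.0000,-0.5000)
o1: d²=265 > ρ²=43 → inactive
o2: d²=89 > ρ²=43 → inactive
o3: d²=5 ≤ ρ²=43; F_rep = 6·(-1,-2)/5² = (-0.2400,-0.4800)
o4: d²=153 > ρ²=43 → inactive
F = F_att + ΣF_rep = (-1.2400,-0.9800)
p' = p + 1/4·F = (0.6900,2.7550)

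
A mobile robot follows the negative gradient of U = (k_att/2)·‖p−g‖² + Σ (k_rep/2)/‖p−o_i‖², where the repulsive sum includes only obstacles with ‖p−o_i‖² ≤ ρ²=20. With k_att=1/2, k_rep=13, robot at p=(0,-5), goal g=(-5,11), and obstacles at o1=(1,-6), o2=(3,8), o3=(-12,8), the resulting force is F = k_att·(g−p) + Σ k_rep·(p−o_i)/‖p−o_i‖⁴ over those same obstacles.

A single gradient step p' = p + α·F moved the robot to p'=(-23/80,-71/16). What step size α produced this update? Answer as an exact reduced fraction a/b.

F_att = 1/2·(g−p) = 1/2·(-5,16) = (-2.5000,8.0000)
o1: d²=2 ≤ ρ²=20; F_rep = 13·(-1,1)/2² = (-3.2500,3.2500)
o2: d²=178 > ρ²=20 → inactive
o3: d²=313 > ρ²=20 → inactive
F = F_att + ΣF_rep = (-5.7500,11.2500)
Δp = p'−p = (-0.2875,0.5625); α = Δx/Fx = (-23/80) / (-23/4) = 1/20
check: Δy/Fy = (9/16) / (45/4) = 1/20 ✓

α = 1/20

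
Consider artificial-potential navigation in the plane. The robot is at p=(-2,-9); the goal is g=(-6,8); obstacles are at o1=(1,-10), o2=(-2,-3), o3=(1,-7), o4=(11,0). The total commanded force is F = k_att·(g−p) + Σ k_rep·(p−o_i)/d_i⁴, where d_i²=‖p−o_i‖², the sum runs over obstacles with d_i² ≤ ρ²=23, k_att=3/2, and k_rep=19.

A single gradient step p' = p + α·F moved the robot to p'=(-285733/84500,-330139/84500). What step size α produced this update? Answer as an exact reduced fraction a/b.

α = 1/5

F_att = 3/2·(g−p) = 3/2·(-4,17) = (-6.0000,25.5000)
o1: d²=10 ≤ ρ²=23; F_rep = 19·(-3,1)/10² = (-0.5700,0.1900)
o2: d²=36 > ρ²=23 → inactive
o3: d²=13 ≤ ρ²=23; F_rep = 19·(-3,-2)/13² = (-0.3373,-0.2249)
o4: d²=250 > ρ²=23 → inactive
F = F_att + ΣF_rep = (-6.9073,25.4651)
Δp = p'−p = (-1.3815,5.0930); α = Δx/Fx = (-116733/84500) / (-116733/16900) = 1/5
check: Δy/Fy = (430361/84500) / (430361/16900) = 1/5 ✓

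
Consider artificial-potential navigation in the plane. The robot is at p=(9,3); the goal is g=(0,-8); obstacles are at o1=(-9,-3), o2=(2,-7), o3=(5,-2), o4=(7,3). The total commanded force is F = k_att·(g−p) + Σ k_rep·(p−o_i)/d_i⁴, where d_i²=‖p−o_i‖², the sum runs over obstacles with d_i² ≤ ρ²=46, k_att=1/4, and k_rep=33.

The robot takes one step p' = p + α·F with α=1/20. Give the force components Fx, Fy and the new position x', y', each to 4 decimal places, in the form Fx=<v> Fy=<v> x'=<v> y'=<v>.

Fx=1.9535 Fy=-2.6518 x'=9.0977 y'=2.8674

F_att = 1/4·(g−p) = 1/4·(-9,-11) = (-2.2500,-2.7500)
o1: d²=360 > ρ²=46 → inactive
o2: d²=149 > ρ²=46 → inactive
o3: d²=41 ≤ ρ²=46; F_rep = 33·(4,5)/41² = (0.0785,0.0982)
o4: d²=4 ≤ ρ²=46; F_rep = 33·(2,0)/4² = (4.1250,0.0000)
F = F_att + ΣF_rep = (1.9535,-2.6518)
p' = p + 1/20·F = (9.0977,2.8674)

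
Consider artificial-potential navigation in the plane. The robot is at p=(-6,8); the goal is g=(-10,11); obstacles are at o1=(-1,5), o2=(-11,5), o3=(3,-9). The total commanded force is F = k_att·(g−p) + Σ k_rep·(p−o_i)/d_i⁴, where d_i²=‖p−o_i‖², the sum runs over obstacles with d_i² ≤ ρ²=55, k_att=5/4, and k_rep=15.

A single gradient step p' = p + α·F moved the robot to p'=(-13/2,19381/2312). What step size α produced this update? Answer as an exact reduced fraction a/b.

α = 1/10

F_att = 5/4·(g−p) = 5/4·(-4,3) = (-5.0000,3.7500)
o1: d²=34 ≤ ρ²=55; F_rep = 15·(-5,3)/34² = (-0.0649,0.0389)
o2: d²=34 ≤ ρ²=55; F_rep = 15·(5,3)/34² = (0.0649,0.0389)
o3: d²=370 > ρ²=55 → inactive
F = F_att + ΣF_rep = (-5.0000,3.8279)
Δp = p'−p = (-0.5000,0.3828); α = Δx/Fx = (-1/2) / (-5) = 1/10
check: Δy/Fy = (885/2312) / (4425/1156) = 1/10 ✓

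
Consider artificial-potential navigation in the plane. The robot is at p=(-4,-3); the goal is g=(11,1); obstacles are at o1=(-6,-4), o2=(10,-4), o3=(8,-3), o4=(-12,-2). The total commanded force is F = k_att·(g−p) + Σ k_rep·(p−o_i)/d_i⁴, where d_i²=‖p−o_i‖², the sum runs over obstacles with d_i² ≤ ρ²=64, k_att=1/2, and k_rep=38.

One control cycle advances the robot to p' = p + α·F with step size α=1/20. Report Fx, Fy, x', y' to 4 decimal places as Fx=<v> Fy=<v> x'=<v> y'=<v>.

F_att = 1/2·(g−p) = 1/2·(15,4) = (7.5000,2.0000)
o1: d²=5 ≤ ρ²=64; F_rep = 38·(2,1)/5² = (3.0400,1.5200)
o2: d²=197 > ρ²=64 → inactive
o3: d²=144 > ρ²=64 → inactive
o4: d²=65 > ρ²=64 → inactive
F = F_att + ΣF_rep = (10.5400,3.5200)
p' = p + 1/20·F = (-3.4730,-2.8240)

Fx=10.5400 Fy=3.5200 x'=-3.4730 y'=-2.8240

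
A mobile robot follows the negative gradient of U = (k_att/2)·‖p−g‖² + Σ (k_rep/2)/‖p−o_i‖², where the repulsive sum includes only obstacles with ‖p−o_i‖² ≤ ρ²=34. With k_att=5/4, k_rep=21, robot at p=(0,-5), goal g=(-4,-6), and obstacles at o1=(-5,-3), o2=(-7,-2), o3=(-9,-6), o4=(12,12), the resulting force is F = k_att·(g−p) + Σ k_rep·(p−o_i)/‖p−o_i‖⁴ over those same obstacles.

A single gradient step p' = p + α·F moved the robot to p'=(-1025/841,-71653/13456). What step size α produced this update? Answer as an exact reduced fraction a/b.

α = 1/4

F_att = 5/4·(g−p) = 5/4·(-4,-1) = (-5.0000,-1.2500)
o1: d²=29 ≤ ρ²=34; F_rep = 21·(5,-2)/29² = (0.1249,-0.0499)
o2: d²=58 > ρ²=34 → inactive
o3: d²=82 > ρ²=34 → inactive
o4: d²=433 > ρ²=34 → inactive
F = F_att + ΣF_rep = (-4.8751,-1.2999)
Δp = p'−p = (-1.2188,-0.3250); α = Δx/Fx = (-1025/841) / (-4100/841) = 1/4
check: Δy/Fy = (-4373/13456) / (-4373/3364) = 1/4 ✓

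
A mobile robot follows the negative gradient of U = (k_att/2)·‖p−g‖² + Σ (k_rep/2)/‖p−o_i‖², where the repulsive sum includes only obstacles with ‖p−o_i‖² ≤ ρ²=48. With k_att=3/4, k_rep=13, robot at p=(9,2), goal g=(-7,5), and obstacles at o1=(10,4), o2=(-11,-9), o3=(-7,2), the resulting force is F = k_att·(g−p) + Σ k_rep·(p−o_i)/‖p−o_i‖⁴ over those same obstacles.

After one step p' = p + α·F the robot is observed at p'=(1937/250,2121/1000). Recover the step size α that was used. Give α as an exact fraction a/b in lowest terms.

α = 1/10

F_att = 3/4·(g−p) = 3/4·(-16,3) = (-12.0000,2.2500)
o1: d²=5 ≤ ρ²=48; F_rep = 13·(-1,-2)/5² = (-0.5200,-1.0400)
o2: d²=521 > ρ²=48 → inactive
o3: d²=256 > ρ²=48 → inactive
F = F_att + ΣF_rep = (-12.5200,1.2100)
Δp = p'−p = (-1.2520,0.1210); α = Δx/Fx = (-313/250) / (-313/25) = 1/10
check: Δy/Fy = (121/1000) / (121/100) = 1/10 ✓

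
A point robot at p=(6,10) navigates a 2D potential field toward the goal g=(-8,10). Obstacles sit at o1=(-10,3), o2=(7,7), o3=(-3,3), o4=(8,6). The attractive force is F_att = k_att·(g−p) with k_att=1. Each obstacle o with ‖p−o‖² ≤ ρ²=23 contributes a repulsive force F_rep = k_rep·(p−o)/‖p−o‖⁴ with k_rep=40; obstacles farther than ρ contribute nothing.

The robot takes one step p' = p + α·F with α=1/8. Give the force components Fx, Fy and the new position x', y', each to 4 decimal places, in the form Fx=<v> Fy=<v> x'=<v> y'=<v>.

F_att = 1·(g−p) = 1·(-14,0) = (-14.0000,0.0000)
o1: d²=305 > ρ²=23 → inactive
o2: d²=10 ≤ ρ²=23; F_rep = 40·(-1,3)/10² = (-0.4000,1.2000)
o3: d²=130 > ρ²=23 → inactive
o4: d²=20 ≤ ρ²=23; F_rep = 40·(-2,4)/20² = (-0.2000,0.4000)
F = F_att + ΣF_rep = (-14.6000,1.6000)
p' = p + 1/8·F = (4.1750,10.2000)

Fx=-14.6000 Fy=1.6000 x'=4.1750 y'=10.2000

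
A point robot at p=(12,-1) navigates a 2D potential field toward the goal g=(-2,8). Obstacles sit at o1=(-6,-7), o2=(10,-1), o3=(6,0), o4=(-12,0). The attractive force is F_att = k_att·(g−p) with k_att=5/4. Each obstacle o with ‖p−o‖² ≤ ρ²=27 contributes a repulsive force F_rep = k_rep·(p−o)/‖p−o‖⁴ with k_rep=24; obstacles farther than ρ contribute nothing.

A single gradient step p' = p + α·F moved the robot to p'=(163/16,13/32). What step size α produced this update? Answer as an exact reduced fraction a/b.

F_att = 5/4·(g−p) = 5/4·(-14,9) = (-17.5000,11.2500)
o1: d²=360 > ρ²=27 → inactive
o2: d²=4 ≤ ρ²=27; F_rep = 24·(2,0)/4² = (3.0000,0.0000)
o3: d²=37 > ρ²=27 → inactive
o4: d²=577 > ρ²=27 → inactive
F = F_att + ΣF_rep = (-14.5000,11.2500)
Δp = p'−p = (-1.8125,1.4062); α = Δx/Fx = (-29/16) / (-29/2) = 1/8
check: Δy/Fy = (45/32) / (45/4) = 1/8 ✓

α = 1/8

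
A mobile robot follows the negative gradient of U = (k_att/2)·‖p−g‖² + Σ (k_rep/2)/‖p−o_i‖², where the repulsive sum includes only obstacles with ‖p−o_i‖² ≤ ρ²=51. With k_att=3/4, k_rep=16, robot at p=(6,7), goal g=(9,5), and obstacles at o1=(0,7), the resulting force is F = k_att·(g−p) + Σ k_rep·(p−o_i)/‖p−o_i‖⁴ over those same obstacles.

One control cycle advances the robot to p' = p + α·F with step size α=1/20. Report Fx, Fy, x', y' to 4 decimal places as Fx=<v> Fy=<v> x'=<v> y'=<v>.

F_att = 3/4·(g−p) = 3/4·(3,-2) = (2.2500,-1.5000)
o1: d²=36 ≤ ρ²=51; F_rep = 16·(6,0)/36² = (0.0741,0.0000)
F = F_att + ΣF_rep = (2.3241,-1.5000)
p' = p + 1/20·F = (6.1162,6.9250)

Fx=2.3241 Fy=-1.5000 x'=6.1162 y'=6.9250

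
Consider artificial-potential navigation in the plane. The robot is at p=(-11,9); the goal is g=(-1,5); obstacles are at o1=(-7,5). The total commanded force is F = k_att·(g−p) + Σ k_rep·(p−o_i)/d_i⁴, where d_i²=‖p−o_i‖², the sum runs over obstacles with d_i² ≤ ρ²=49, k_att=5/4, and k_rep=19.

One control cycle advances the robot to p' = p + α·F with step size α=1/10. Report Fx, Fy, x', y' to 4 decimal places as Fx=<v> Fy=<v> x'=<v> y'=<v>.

F_att = 5/4·(g−p) = 5/4·(10,-4) = (12.5000,-5.0000)
o1: d²=32 ≤ ρ²=49; F_rep = 19·(-4,4)/32² = (-0.0742,0.0742)
F = F_att + ΣF_rep = (12.4258,-4.9258)
p' = p + 1/10·F = (-9.7574,8.5074)

Fx=12.4258 Fy=-4.9258 x'=-9.7574 y'=8.5074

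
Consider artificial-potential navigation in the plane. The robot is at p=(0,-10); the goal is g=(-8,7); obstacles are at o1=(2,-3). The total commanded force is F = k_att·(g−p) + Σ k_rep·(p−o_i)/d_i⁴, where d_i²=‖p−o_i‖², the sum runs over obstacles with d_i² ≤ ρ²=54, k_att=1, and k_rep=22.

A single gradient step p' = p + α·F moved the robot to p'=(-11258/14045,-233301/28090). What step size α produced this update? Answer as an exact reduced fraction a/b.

F_att = 1·(g−p) = 1·(-8,17) = (-8.0000,17.0000)
o1: d²=53 ≤ ρ²=54; F_rep = 22·(-2,-7)/53² = (-0.0157,-0.0548)
F = F_att + ΣF_rep = (-8.0157,16.9452)
Δp = p'−p = (-0.8016,1.6945); α = Δx/Fx = (-11258/14045) / (-22516/2809) = 1/10
check: Δy/Fy = (47599/28090) / (47599/2809) = 1/10 ✓

α = 1/10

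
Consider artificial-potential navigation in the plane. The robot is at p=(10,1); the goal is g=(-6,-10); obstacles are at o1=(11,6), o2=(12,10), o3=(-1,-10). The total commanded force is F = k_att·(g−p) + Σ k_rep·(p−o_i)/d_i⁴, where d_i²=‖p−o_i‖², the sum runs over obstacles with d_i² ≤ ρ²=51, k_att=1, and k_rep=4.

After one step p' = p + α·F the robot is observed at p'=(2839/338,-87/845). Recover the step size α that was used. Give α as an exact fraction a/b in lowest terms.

F_att = 1·(g−p) = 1·(-16,-11) = (-16.0000,-11.0000)
o1: d²=26 ≤ ρ²=51; F_rep = 4·(-1,-5)/26² = (-0.0059,-0.0296)
o2: d²=85 > ρ²=51 → inactive
o3: d²=242 > ρ²=51 → inactive
F = F_att + ΣF_rep = (-16.0059,-11.0296)
Δp = p'−p = (-1.6006,-1.1030); α = Δx/Fx = (-541/338) / (-2705/169) = 1/10
check: Δy/Fy = (-932/845) / (-1864/169) = 1/10 ✓

α = 1/10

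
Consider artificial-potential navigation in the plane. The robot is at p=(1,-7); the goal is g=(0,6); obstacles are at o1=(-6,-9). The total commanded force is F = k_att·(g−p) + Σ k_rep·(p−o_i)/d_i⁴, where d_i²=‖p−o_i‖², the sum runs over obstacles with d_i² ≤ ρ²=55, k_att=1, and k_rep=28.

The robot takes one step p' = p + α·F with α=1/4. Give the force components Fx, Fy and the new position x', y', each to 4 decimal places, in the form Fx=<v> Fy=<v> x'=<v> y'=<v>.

F_att = 1·(g−p) = 1·(-1,13) = (-1.0000,13.0000)
o1: d²=53 ≤ ρ²=55; F_rep = 28·(7,2)/53² = (0.0698,0.0199)
F = F_att + ΣF_rep = (-0.9302,13.0199)
p' = p + 1/4·F = (0.7674,-3.7450)

Fx=-0.9302 Fy=13.0199 x'=0.7674 y'=-3.7450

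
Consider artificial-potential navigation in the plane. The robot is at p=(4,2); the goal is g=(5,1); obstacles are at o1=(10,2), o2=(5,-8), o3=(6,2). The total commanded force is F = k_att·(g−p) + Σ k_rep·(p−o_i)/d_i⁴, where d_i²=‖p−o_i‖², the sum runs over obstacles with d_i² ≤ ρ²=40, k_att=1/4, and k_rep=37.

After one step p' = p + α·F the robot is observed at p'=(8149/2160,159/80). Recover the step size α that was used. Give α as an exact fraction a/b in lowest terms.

F_att = 1/4·(g−p) = 1/4·(1,-1) = (0.2500,-0.2500)
o1: d²=36 ≤ ρ²=40; F_rep = 37·(-6,0)/36² = (-0.1713,0.0000)
o2: d²=101 > ρ²=40 → inactive
o3: d²=4 ≤ ρ²=40; F_rep = 37·(-2,0)/4² = (-4.6250,0.0000)
F = F_att + ΣF_rep = (-4.5463,-0.2500)
Δp = p'−p = (-0.2273,-0.0125); α = Δx/Fx = (-491/2160) / (-491/108) = 1/20
check: Δy/Fy = (-1/80) / (-1/4) = 1/20 ✓

α = 1/20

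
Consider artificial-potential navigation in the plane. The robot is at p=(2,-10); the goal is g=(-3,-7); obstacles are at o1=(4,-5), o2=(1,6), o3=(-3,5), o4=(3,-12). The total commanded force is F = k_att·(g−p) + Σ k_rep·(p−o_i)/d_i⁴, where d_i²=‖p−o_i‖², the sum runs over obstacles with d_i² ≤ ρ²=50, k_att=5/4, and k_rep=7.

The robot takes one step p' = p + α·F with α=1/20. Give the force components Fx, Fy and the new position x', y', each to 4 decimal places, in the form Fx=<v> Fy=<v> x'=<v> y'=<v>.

Fx=-6.5466 Fy=4.2684 x'=1.6727 y'=-9.7866

F_att = 5/4·(g−p) = 5/4·(-5,3) = (-6.2500,3.7500)
o1: d²=29 ≤ ρ²=50; F_rep = 7·(-2,-5)/29² = (-0.0166,-0.0416)
o2: d²=257 > ρ²=50 → inactive
o3: d²=250 > ρ²=50 → inactive
o4: d²=5 ≤ ρ²=50; F_rep = 7·(-1,2)/5² = (-0.2800,0.5600)
F = F_att + ΣF_rep = (-6.5466,4.2684)
p' = p + 1/20·F = (1.6727,-9.7866)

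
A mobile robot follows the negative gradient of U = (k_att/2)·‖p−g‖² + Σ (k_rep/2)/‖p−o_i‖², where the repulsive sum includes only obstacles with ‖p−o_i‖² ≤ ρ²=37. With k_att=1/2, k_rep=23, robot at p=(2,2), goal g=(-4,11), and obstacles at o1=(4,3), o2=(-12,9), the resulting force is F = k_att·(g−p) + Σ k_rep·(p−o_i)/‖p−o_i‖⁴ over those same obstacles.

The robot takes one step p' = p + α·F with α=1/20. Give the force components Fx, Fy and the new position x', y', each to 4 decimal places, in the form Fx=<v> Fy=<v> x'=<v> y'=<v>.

F_att = 1/2·(g−p) = 1/2·(-6,9) = (-3.0000,4.5000)
o1: d²=5 ≤ ρ²=37; F_rep = 23·(-2,-1)/5² = (-1.8400,-0.9200)
o2: d²=245 > ρ²=37 → inactive
F = F_att + ΣF_rep = (-4.8400,3.5800)
p' = p + 1/20·F = (1.7580,2.1790)

Fx=-4.8400 Fy=3.5800 x'=1.7580 y'=2.1790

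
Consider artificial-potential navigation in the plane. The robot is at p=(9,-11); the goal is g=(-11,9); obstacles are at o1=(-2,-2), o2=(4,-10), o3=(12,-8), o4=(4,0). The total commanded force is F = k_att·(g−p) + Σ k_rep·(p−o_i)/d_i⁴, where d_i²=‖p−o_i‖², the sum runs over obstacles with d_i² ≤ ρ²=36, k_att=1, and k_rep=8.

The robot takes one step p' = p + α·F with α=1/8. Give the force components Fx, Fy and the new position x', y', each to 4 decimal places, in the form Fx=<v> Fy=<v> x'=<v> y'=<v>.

F_att = 1·(g−p) = 1·(-20,20) = (-20.0000,20.0000)
o1: d²=202 > ρ²=36 → inactive
o2: d²=26 ≤ ρ²=36; F_rep = 8·(5,-1)/26² = (0.0592,-0.0118)
o3: d²=18 ≤ ρ²=36; F_rep = 8·(-3,-3)/18² = (-0.0741,-0.0741)
o4: d²=146 > ρ²=36 → inactive
F = F_att + ΣF_rep = (-20.0149,19.9141)
p' = p + 1/8·F = (6.4981,-8.5107)

Fx=-20.0149 Fy=19.9141 x'=6.4981 y'=-8.5107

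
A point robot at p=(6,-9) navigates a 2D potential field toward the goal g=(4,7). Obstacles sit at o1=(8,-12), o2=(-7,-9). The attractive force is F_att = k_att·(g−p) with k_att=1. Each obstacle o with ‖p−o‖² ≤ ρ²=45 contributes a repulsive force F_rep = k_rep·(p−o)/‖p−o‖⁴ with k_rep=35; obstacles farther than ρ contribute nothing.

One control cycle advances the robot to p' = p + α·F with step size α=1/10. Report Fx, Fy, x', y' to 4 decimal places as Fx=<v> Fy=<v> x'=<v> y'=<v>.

Fx=-2.4142 Fy=16.6213 x'=5.7586 y'=-7.3379

F_att = 1·(g−p) = 1·(-2,16) = (-2.0000,16.0000)
o1: d²=13 ≤ ρ²=45; F_rep = 35·(-2,3)/13² = (-0.4142,0.6213)
o2: d²=169 > ρ²=45 → inactive
F = F_att + ΣF_rep = (-2.4142,16.6213)
p' = p + 1/10·F = (5.7586,-7.3379)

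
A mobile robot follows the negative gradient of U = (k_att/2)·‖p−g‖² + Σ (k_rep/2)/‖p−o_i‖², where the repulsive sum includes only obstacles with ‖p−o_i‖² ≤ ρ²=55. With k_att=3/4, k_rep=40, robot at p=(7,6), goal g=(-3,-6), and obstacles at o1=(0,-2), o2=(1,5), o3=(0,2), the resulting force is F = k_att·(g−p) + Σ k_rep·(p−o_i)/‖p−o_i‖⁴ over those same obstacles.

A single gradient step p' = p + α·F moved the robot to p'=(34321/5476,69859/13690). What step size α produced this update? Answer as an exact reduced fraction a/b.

F_att = 3/4·(g−p) = 3/4·(-10,-12) = (-7.5000,-9.0000)
o1: d²=113 > ρ²=55 → inactive
o2: d²=37 ≤ ρ²=55; F_rep = 40·(6,1)/37² = (0.1753,0.0292)
o3: d²=65 > ρ²=55 → inactive
F = F_att + ΣF_rep = (-7.3247,-8.9708)
Δp = p'−p = (-0.7325,-0.8971); α = Δx/Fx = (-4011/5476) / (-20055/2738) = 1/10
check: Δy/Fy = (-12281/13690) / (-12281/1369) = 1/10 ✓

α = 1/10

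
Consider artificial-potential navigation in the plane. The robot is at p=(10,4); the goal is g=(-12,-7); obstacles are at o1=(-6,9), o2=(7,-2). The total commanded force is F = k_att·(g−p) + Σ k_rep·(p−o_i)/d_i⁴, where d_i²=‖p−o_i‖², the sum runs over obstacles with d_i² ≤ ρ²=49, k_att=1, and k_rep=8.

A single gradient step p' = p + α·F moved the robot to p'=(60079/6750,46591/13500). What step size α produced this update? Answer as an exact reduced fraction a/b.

F_att = 1·(g−p) = 1·(-22,-11) = (-22.0000,-11.0000)
o1: d²=281 > ρ²=49 → inactive
o2: d²=45 ≤ ρ²=49; F_rep = 8·(3,6)/45² = (0.0119,0.0237)
F = F_att + ΣF_rep = (-21.9881,-10.9763)
Δp = p'−p = (-1.0994,-0.5488); α = Δx/Fx = (-7421/6750) / (-14842/675) = 1/20
check: Δy/Fy = (-7409/13500) / (-7409/675) = 1/20 ✓

α = 1/20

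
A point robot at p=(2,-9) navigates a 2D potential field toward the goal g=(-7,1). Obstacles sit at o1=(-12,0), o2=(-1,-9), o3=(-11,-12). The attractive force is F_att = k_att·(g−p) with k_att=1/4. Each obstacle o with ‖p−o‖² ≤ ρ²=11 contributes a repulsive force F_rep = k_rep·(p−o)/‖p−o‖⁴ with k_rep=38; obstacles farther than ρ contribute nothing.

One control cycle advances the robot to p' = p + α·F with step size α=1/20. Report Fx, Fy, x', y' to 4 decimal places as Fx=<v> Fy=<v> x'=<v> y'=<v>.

Fx=-0.8426 Fy=2.5000 x'=1.9579 y'=-8.8750

F_att = 1/4·(g−p) = 1/4·(-9,10) = (-2.2500,2.5000)
o1: d²=277 > ρ²=11 → inactive
o2: d²=9 ≤ ρ²=11; F_rep = 38·(3,0)/9² = (1.4074,0.0000)
o3: d²=178 > ρ²=11 → inactive
F = F_att + ΣF_rep = (-0.8426,2.5000)
p' = p + 1/20·F = (1.9579,-8.8750)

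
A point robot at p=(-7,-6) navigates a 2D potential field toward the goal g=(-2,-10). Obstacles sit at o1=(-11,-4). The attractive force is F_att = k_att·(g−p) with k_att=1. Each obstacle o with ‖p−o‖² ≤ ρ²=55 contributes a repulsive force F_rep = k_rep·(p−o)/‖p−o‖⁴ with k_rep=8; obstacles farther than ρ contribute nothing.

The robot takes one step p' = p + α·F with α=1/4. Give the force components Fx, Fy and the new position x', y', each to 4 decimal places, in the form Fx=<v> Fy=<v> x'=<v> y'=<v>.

F_att = 1·(g−p) = 1·(5,-4) = (5.0000,-4.0000)
o1: d²=20 ≤ ρ²=55; F_rep = 8·(4,-2)/20² = (0.0800,-0.0400)
F = F_att + ΣF_rep = (5.0800,-4.0400)
p' = p + 1/4·F = (-5.7300,-7.0100)

Fx=5.0800 Fy=-4.0400 x'=-5.7300 y'=-7.0100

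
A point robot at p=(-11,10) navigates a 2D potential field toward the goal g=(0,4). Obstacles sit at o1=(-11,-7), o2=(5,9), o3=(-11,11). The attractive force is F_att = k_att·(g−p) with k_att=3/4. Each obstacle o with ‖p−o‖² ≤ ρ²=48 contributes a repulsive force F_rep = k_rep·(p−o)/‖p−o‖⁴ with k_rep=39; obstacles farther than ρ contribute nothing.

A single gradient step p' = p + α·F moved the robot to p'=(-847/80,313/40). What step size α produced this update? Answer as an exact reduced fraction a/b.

F_att = 3/4·(g−p) = 3/4·(11,-6) = (8.2500,-4.5000)
o1: d²=289 > ρ²=48 → inactive
o2: d²=257 > ρ²=48 → inactive
o3: d²=1 ≤ ρ²=48; F_rep = 39·(0,-1)/1² = (0.0000,-39.0000)
F = F_att + ΣF_rep = (8.2500,-43.5000)
Δp = p'−p = (0.4125,-2.1750); α = Δx/Fx = (33/80) / (33/4) = 1/20
check: Δy/Fy = (-87/40) / (-87/2) = 1/20 ✓

α = 1/20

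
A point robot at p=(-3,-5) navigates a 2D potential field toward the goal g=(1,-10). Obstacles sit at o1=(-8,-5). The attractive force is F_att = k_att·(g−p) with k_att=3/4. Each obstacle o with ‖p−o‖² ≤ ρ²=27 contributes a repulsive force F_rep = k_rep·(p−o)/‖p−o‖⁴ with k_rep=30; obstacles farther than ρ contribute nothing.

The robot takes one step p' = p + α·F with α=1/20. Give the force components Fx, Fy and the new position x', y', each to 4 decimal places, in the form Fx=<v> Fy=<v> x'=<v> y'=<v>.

Fx=3.2400 Fy=-3.7500 x'=-2.8380 y'=-5.1875

F_att = 3/4·(g−p) = 3/4·(4,-5) = (3.0000,-3.7500)
o1: d²=25 ≤ ρ²=27; F_rep = 30·(5,0)/25² = (0.2400,0.0000)
F = F_att + ΣF_rep = (3.2400,-3.7500)
p' = p + 1/20·F = (-2.8380,-5.1875)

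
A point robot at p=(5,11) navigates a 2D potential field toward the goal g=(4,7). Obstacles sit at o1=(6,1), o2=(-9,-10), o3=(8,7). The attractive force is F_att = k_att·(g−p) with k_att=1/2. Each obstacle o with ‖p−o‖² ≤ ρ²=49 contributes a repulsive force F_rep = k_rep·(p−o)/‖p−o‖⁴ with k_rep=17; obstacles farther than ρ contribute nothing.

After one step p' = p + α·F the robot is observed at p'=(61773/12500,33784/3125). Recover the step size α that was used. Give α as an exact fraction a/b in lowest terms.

F_att = 1/2·(g−p) = 1/2·(-1,-4) = (-0.5000,-2.0000)
o1: d²=101 > ρ²=49 → inactive
o2: d²=637 > ρ²=49 → inactive
o3: d²=25 ≤ ρ²=49; F_rep = 17·(-3,4)/25² = (-0.0816,0.1088)
F = F_att + ΣF_rep = (-0.5816,-1.8912)
Δp = p'−p = (-0.0582,-0.1891); α = Δx/Fx = (-727/12500) / (-727/1250) = 1/10
check: Δy/Fy = (-591/3125) / (-1182/625) = 1/10 ✓

α = 1/10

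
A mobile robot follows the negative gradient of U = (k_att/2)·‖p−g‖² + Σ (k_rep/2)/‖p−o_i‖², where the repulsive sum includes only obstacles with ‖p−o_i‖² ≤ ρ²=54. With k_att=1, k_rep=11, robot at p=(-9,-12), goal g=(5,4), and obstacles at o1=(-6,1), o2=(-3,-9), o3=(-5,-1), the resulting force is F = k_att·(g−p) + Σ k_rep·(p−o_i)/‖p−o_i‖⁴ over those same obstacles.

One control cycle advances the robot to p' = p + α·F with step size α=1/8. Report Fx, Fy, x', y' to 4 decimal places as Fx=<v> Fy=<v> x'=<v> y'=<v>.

Fx=13.9674 Fy=15.9837 x'=-7.2541 y'=-10.0020

F_att = 1·(g−p) = 1·(14,16) = (14.0000,16.0000)
o1: d²=178 > ρ²=54 → inactive
o2: d²=45 ≤ ρ²=54; F_rep = 11·(-6,-3)/45² = (-0.0326,-0.0163)
o3: d²=137 > ρ²=54 → inactive
F = F_att + ΣF_rep = (13.9674,15.9837)
p' = p + 1/8·F = (-7.2541,-10.0020)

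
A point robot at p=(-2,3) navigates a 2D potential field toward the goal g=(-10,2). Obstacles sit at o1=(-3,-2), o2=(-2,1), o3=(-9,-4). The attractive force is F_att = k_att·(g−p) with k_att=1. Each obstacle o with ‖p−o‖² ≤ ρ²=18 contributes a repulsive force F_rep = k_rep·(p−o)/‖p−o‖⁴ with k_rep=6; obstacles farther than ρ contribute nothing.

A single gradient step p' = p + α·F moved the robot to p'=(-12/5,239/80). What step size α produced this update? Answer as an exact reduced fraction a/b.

F_att = 1·(g−p) = 1·(-8,-1) = (-8.0000,-1.0000)
o1: d²=26 > ρ²=18 → inactive
o2: d²=4 ≤ ρ²=18; F_rep = 6·(0,2)/4² = (0.0000,0.7500)
o3: d²=98 > ρ²=18 → inactive
F = F_att + ΣF_rep = (-8.0000,-0.2500)
Δp = p'−p = (-0.4000,-0.0125); α = Δx/Fx = (-2/5) / (-8) = 1/20
check: Δy/Fy = (-1/80) / (-1/4) = 1/20 ✓

α = 1/20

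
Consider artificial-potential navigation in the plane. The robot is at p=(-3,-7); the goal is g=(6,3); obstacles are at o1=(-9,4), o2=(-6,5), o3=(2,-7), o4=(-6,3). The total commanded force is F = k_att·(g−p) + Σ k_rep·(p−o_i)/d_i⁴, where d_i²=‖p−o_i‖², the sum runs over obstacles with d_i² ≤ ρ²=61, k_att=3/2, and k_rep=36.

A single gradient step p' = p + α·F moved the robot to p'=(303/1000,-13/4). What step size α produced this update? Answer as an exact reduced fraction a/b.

F_att = 3/2·(g−p) = 3/2·(9,10) = (13.5000,15.0000)
o1: d²=157 > ρ²=61 → inactive
o2: d²=153 > ρ²=61 → inactive
o3: d²=25 ≤ ρ²=61; F_rep = 36·(-5,0)/25² = (-0.2880,0.0000)
o4: d²=109 > ρ²=61 → inactive
F = F_att + ΣF_rep = (13.2120,15.0000)
Δp = p'−p = (3.3030,3.7500); α = Δx/Fx = (3303/1000) / (3303/250) = 1/4
check: Δy/Fy = (15/4) / (15) = 1/4 ✓

α = 1/4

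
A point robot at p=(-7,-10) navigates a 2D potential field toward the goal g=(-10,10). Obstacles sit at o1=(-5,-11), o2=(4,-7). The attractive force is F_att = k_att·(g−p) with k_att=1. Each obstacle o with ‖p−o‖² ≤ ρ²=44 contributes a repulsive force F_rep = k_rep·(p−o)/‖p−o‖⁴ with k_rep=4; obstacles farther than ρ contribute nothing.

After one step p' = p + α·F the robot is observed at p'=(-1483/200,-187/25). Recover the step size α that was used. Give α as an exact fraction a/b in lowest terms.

α = 1/8

F_att = 1·(g−p) = 1·(-3,20) = (-3.0000,20.0000)
o1: d²=5 ≤ ρ²=44; F_rep = 4·(-2,1)/5² = (-0.3200,0.1600)
o2: d²=130 > ρ²=44 → inactive
F = F_att + ΣF_rep = (-3.3200,20.1600)
Δp = p'−p = (-0.4150,2.5200); α = Δx/Fx = (-83/200) / (-83/25) = 1/8
check: Δy/Fy = (63/25) / (504/25) = 1/8 ✓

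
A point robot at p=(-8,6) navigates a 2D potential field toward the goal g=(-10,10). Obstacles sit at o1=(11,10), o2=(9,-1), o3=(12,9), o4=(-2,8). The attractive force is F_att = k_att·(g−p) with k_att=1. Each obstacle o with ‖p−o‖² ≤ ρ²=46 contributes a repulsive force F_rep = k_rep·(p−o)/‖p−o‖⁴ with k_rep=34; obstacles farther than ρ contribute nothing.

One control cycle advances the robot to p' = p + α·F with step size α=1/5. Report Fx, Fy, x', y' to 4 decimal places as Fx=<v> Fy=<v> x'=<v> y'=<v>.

Fx=-2.1275 Fy=3.9575 x'=-8.4255 y'=6.7915

F_att = 1·(g−p) = 1·(-2,4) = (-2.0000,4.0000)
o1: d²=377 > ρ²=46 → inactive
o2: d²=338 > ρ²=46 → inactive
o3: d²=409 > ρ²=46 → inactive
o4: d²=40 ≤ ρ²=46; F_rep = 34·(-6,-2)/40² = (-0.1275,-0.0425)
F = F_att + ΣF_rep = (-2.1275,3.9575)
p' = p + 1/5·F = (-8.4255,6.7915)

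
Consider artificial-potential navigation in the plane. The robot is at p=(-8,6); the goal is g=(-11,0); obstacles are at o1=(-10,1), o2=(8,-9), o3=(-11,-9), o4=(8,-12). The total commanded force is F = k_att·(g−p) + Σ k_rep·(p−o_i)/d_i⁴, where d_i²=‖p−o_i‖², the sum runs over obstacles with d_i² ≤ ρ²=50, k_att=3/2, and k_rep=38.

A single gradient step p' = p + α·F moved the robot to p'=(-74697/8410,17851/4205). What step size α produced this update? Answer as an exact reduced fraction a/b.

α = 1/5

F_att = 3/2·(g−p) = 3/2·(-3,-6) = (-4.5000,-9.0000)
o1: d²=29 ≤ ρ²=50; F_rep = 38·(2,5)/29² = (0.0904,0.2259)
o2: d²=481 > ρ²=50 → inactive
o3: d²=234 > ρ²=50 → inactive
o4: d²=580 > ρ²=50 → inactive
F = F_att + ΣF_rep = (-4.4096,-8.7741)
Δp = p'−p = (-0.8819,-1.7548); α = Δx/Fx = (-7417/8410) / (-7417/1682) = 1/5
check: Δy/Fy = (-7379/4205) / (-7379/841) = 1/5 ✓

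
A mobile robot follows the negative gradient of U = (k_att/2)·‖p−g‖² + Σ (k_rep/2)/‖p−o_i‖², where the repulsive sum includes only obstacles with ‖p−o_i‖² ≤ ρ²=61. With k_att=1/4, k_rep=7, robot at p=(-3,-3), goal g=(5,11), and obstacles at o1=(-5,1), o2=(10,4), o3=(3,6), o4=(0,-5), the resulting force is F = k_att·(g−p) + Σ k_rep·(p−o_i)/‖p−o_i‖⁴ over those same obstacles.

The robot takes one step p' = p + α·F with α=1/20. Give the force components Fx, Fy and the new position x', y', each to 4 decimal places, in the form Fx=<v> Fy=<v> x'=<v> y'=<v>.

Fx=1.9107 Fy=3.5128 x'=-2.9045 y'=-2.8244

F_att = 1/4·(g−p) = 1/4·(8,14) = (2.0000,3.5000)
o1: d²=20 ≤ ρ²=61; F_rep = 7·(2,-4)/20² = (0.0350,-0.0700)
o2: d²=218 > ρ²=61 → inactive
o3: d²=117 > ρ²=61 → inactive
o4: d²=13 ≤ ρ²=61; F_rep = 7·(-3,2)/13² = (-0.1243,0.0828)
F = F_att + ΣF_rep = (1.9107,3.5128)
p' = p + 1/20·F = (-2.9045,-2.8244)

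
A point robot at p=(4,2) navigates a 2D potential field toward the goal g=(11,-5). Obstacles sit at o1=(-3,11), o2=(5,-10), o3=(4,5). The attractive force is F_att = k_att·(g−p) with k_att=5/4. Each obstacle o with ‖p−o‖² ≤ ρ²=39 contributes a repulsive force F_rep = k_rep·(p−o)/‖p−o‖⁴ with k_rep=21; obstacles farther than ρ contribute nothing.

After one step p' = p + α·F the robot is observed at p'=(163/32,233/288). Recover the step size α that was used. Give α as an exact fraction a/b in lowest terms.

F_att = 5/4·(g−p) = 5/4·(7,-7) = (8.7500,-8.7500)
o1: d²=130 > ρ²=39 → inactive
o2: d²=145 > ρ²=39 → inactive
o3: d²=9 ≤ ρ²=39; F_rep = 21·(0,-3)/9² = (0.0000,-0.7778)
F = F_att + ΣF_rep = (8.7500,-9.5278)
Δp = p'−p = (1.0938,-1.1910); α = Δx/Fx = (35/32) / (35/4) = 1/8
check: Δy/Fy = (-343/288) / (-343/36) = 1/8 ✓

α = 1/8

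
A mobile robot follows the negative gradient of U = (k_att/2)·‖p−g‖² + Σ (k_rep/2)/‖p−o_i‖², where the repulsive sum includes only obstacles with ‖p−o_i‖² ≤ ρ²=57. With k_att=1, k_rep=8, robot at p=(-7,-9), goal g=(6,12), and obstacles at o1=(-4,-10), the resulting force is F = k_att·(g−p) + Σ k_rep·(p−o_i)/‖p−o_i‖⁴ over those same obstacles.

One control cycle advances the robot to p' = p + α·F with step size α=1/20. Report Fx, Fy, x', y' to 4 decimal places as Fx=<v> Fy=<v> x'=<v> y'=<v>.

Fx=12.7600 Fy=21.0800 x'=-6.3620 y'=-7.9460

F_att = 1·(g−p) = 1·(13,21) = (13.0000,21.0000)
o1: d²=10 ≤ ρ²=57; F_rep = 8·(-3,1)/10² = (-0.2400,0.0800)
F = F_att + ΣF_rep = (12.7600,21.0800)
p' = p + 1/20·F = (-6.3620,-7.9460)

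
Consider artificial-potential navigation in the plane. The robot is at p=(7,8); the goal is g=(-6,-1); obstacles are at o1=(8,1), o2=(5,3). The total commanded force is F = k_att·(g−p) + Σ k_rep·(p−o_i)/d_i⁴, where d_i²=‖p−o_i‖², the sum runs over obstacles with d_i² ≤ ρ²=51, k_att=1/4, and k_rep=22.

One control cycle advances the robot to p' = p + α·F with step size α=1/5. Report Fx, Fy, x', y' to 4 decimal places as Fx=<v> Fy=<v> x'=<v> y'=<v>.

Fx=-3.2065 Fy=-2.0576 x'=6.3587 y'=7.5885

F_att = 1/4·(g−p) = 1/4·(-13,-9) = (-3.2500,-2.2500)
o1: d²=50 ≤ ρ²=51; F_rep = 22·(-1,7)/50² = (-0.0088,0.0616)
o2: d²=29 ≤ ρ²=51; F_rep = 22·(2,5)/29² = (0.0523,0.1308)
F = F_att + ΣF_rep = (-3.2065,-2.0576)
p' = p + 1/5·F = (6.3587,7.5885)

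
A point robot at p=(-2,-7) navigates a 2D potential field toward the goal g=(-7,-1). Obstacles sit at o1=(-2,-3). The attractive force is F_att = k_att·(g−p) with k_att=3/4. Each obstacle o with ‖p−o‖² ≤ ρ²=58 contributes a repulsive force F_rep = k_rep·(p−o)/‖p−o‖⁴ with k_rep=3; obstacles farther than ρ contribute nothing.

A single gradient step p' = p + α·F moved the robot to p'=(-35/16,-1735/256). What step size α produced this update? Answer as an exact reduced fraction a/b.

F_att = 3/4·(g−p) = 3/4·(-5,6) = (-3.7500,4.5000)
o1: d²=16 ≤ ρ²=58; F_rep = 3·(0,-4)/16² = (0.0000,-0.0469)
F = F_att + ΣF_rep = (-3.7500,4.4531)
Δp = p'−p = (-0.1875,0.2227); α = Δx/Fx = (-3/16) / (-15/4) = 1/20
check: Δy/Fy = (57/256) / (285/64) = 1/20 ✓

α = 1/20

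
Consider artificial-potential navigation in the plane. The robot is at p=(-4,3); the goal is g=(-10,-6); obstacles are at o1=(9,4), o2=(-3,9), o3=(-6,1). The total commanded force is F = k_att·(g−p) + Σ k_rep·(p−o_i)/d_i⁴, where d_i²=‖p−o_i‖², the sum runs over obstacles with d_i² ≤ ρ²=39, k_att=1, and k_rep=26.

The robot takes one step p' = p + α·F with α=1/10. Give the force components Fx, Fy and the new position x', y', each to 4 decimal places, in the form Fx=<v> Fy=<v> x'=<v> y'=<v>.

Fx=-5.2065 Fy=-8.3015 x'=-4.5206 y'=2.1699

F_att = 1·(g−p) = 1·(-6,-9) = (-6.0000,-9.0000)
o1: d²=170 > ρ²=39 → inactive
o2: d²=37 ≤ ρ²=39; F_rep = 26·(-1,-6)/37² = (-0.0190,-0.1140)
o3: d²=8 ≤ ρ²=39; F_rep = 26·(2,2)/8² = (0.8125,0.8125)
F = F_att + ΣF_rep = (-5.2065,-8.3015)
p' = p + 1/10·F = (-4.5206,2.1699)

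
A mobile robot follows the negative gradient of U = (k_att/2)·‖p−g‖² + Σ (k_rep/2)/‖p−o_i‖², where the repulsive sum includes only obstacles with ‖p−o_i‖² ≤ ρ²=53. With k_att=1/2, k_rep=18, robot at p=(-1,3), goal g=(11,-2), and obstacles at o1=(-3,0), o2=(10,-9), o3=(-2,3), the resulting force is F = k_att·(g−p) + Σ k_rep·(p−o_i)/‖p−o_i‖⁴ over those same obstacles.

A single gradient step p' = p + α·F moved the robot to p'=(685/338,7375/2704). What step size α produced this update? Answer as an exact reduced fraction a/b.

F_att = 1/2·(g−p) = 1/2·(12,-5) = (6.0000,-2.5000)
o1: d²=13 ≤ ρ²=53; F_rep = 18·(2,3)/13² = (0.2130,0.3195)
o2: d²=265 > ρ²=53 → inactive
o3: d²=1 ≤ ρ²=53; F_rep = 18·(1,0)/1² = (18.0000,0.0000)
F = F_att + ΣF_rep = (24.2130,-2.1805)
Δp = p'−p = (3.0266,-0.2726); α = Δx/Fx = (1023/338) / (4092/169) = 1/8
check: Δy/Fy = (-737/2704) / (-737/338) = 1/8 ✓

α = 1/8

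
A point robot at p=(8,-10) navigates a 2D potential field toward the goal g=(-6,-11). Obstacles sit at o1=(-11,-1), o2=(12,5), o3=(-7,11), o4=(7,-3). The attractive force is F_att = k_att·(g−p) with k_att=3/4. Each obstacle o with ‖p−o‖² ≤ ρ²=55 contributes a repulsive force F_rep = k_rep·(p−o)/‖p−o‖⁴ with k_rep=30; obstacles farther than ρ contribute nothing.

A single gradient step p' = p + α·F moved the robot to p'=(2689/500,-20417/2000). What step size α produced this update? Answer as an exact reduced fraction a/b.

F_att = 3/4·(g−p) = 3/4·(-14,-1) = (-10.5000,-0.7500)
o1: d²=442 > ρ²=55 → inactive
o2: d²=241 > ρ²=55 → inactive
o3: d²=666 > ρ²=55 → inactive
o4: d²=50 ≤ ρ²=55; F_rep = 30·(1,-7)/50² = (0.0120,-0.0840)
F = F_att + ΣF_rep = (-10.4880,-0.8340)
Δp = p'−p = (-2.6220,-0.2085); α = Δx/Fx = (-1311/500) / (-1311/125) = 1/4
check: Δy/Fy = (-417/2000) / (-417/500) = 1/4 ✓

α = 1/4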